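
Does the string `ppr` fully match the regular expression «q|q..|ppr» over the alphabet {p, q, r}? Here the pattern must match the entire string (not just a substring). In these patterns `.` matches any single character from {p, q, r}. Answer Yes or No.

Yes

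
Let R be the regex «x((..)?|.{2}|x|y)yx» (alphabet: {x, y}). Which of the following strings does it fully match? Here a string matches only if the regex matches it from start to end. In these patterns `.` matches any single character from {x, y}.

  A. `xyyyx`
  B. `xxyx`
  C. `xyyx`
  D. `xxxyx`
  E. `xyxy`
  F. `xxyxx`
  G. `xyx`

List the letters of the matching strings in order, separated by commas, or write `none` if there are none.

A → match
B → match
C → match
D → match
E → no match — must end with `yx`
F → no match — must end with `yx`
G → match

A, B, C, D, G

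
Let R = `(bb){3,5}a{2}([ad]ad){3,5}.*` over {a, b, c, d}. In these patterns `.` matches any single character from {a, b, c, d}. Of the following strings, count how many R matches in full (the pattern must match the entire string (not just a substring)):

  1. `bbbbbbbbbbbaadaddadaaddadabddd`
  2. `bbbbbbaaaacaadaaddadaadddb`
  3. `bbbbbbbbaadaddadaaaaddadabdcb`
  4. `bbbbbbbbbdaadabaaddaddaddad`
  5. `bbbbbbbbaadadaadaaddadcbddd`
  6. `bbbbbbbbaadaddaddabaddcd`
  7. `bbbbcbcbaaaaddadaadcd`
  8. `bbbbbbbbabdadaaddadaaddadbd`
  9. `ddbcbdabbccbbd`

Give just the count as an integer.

1 → no match
2 → no match
3 → no match
4 → no match
5 → match
6 → no match
7 → no match
8 → no match
9 → no match — must start with `bb`
Total matched: 1

1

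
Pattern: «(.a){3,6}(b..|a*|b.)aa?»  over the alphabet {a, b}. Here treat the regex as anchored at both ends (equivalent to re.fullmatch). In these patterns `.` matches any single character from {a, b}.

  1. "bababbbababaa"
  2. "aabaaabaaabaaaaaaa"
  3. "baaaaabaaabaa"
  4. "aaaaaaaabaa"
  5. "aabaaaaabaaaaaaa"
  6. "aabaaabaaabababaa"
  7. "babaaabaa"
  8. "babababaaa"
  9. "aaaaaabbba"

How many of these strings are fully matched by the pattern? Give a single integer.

1 → no match
2 → match
3 → match
4 → match
5 → match
6 → match
7 → match
8 → match
9 → match
Total matched: 8

8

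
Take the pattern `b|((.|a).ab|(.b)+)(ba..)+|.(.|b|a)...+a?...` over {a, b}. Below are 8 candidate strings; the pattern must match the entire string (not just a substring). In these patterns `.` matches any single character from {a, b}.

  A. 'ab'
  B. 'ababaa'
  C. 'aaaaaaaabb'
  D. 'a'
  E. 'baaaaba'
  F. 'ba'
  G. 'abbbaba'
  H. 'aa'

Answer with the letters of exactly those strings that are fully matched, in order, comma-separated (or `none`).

A → no match
B → no match
C → match
D → no match
E → no match
F → no match
G → no match
H → no match

C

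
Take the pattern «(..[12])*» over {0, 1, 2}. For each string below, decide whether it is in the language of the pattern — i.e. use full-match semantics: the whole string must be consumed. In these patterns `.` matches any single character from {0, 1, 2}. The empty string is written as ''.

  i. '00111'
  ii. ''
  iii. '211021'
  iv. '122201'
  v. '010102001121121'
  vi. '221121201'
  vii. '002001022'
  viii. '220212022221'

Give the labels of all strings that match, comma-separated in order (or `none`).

i → no match
ii → match
iii → match
iv → match
v → no match
vi → match
vii → match
viii → no match

ii, iii, iv, vi, vii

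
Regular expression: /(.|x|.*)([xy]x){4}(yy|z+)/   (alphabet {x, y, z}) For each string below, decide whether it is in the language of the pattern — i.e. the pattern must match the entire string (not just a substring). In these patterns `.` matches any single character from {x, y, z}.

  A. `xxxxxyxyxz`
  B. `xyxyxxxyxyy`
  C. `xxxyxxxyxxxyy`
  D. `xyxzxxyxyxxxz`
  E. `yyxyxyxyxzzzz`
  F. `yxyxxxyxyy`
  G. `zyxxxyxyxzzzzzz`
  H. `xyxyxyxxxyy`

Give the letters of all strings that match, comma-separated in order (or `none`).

A, B, C, D, E, F, G, H

A → match
B → match
C → match
D → match
E → match
F → match
G → match
H → match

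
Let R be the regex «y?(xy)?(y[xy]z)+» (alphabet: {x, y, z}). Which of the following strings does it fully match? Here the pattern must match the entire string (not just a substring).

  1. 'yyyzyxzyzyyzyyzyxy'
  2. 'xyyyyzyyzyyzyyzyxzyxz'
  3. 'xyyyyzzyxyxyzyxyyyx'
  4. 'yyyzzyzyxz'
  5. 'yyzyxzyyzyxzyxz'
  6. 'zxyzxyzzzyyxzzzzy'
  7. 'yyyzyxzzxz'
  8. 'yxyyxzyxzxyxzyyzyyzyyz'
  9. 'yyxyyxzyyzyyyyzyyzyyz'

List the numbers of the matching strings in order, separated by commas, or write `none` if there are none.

5

1 → no match — must end with 'z'
2 → no match
3 → no match — must end with 'z'
4. 'yyyzzyzyxz' → no match
5 → match
6 → no match — must end with 'z'
7. 'yyyzyxzzxz' → no match
8 → no match
9 → no match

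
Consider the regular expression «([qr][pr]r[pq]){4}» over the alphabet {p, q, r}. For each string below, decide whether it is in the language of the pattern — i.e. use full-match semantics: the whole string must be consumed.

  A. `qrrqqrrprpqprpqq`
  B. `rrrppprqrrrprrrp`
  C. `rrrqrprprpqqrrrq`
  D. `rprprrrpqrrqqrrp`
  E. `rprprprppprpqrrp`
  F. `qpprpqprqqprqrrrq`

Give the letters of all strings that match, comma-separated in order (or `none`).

A → no match
B → no match
C → no match
D → match
E → no match
F → no match

D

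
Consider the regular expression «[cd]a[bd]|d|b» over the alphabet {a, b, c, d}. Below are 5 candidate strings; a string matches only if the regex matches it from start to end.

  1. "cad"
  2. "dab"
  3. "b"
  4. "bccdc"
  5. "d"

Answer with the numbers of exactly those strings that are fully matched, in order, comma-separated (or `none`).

1, 2, 3, 5

1 → match
2 → match
3 → match
4 → no match
5 → match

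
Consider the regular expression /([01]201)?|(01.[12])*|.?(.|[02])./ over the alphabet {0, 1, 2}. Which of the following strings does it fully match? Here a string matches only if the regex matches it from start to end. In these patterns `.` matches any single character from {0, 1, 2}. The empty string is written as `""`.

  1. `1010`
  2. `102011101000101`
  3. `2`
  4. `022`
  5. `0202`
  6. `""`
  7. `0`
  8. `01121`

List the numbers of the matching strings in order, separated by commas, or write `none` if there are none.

4, 6

1. `1010` → no match
2 → no match
3. `2` → no match
4. `022` → match
5. `0202` → no match
6. `""` → match
7. `0` → no match
8. `01121` → no match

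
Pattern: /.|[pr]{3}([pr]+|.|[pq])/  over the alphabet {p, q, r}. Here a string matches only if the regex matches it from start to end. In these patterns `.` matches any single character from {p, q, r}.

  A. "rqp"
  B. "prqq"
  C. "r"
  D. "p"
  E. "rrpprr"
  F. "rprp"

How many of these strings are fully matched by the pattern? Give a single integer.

4

A → no match
B → no match
C → match
D → match
E → match
F → match
Total matched: 4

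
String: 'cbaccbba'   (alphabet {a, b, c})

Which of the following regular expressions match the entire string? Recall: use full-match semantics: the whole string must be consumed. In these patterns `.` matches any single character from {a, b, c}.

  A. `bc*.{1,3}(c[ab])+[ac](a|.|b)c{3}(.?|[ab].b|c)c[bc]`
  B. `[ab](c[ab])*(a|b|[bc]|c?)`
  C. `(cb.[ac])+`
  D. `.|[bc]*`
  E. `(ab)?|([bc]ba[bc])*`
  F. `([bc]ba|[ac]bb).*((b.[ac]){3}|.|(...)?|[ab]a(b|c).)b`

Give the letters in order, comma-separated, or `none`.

A → no match — must start with 'b'
B → no match
C → match
D → no match
E → no match
F → no match — must end with 'b'

C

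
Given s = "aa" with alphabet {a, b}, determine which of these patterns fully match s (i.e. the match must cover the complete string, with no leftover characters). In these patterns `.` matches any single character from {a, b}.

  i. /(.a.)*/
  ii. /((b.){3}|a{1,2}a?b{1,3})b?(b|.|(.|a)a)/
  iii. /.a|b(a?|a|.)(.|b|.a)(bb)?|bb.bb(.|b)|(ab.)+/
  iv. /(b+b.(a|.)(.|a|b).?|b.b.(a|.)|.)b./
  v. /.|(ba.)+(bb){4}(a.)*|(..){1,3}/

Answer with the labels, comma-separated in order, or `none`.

iii, v

i → no match
ii → no match
iii → match
iv → no match
v → match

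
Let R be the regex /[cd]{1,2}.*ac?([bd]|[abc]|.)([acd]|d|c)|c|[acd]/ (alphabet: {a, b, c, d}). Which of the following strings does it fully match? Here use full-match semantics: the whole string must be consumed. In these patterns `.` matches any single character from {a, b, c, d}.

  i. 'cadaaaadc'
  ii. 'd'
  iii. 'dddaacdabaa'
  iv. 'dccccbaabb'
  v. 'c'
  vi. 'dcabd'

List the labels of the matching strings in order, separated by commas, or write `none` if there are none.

i → match
ii → match
iii → no match
iv → no match
v → match
vi → match

i, ii, v, vi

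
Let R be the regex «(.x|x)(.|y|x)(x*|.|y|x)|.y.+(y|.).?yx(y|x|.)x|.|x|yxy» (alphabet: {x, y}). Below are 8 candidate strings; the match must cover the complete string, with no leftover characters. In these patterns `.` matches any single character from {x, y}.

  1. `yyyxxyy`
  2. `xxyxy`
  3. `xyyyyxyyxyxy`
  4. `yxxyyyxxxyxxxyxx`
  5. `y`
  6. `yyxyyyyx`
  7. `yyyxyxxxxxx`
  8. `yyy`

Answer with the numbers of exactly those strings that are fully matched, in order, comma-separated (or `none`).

5

1 → no match
2 → no match
3 → no match
4 → no match
5 → match
6 → no match
7 → no match
8 → no match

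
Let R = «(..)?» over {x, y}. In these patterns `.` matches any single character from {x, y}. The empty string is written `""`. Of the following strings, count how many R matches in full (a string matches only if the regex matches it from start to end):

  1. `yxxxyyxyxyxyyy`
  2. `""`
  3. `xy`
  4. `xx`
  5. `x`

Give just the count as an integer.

1 → no match
2 → match
3 → match
4 → match
5 → no match
Total matched: 3

3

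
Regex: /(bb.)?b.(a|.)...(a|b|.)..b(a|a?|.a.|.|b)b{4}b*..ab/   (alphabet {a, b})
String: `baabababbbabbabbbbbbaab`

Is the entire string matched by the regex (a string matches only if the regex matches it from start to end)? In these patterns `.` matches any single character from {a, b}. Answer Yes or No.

No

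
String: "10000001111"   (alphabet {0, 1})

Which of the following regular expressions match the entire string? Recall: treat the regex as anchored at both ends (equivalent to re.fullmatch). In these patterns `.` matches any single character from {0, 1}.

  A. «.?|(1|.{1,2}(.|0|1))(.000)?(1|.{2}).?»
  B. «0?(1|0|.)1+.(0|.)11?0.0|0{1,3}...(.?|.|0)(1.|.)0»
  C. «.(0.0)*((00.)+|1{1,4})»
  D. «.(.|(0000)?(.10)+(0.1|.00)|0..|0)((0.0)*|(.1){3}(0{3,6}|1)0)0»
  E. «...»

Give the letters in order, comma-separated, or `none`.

C

A → no match
B → no match — must end with "0"
C → match
D → no match — must end with "0"
E → no match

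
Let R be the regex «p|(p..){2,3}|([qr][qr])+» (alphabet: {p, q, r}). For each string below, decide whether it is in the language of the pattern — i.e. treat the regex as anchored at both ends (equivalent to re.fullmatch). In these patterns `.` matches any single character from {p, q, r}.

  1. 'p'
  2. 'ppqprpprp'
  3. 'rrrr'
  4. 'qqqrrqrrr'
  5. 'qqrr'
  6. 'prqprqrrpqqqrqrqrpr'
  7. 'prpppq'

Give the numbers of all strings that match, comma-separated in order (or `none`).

1 → match
2 → match
3 → match
4 → no match
5 → match
6 → no match
7 → match

1, 2, 3, 5, 7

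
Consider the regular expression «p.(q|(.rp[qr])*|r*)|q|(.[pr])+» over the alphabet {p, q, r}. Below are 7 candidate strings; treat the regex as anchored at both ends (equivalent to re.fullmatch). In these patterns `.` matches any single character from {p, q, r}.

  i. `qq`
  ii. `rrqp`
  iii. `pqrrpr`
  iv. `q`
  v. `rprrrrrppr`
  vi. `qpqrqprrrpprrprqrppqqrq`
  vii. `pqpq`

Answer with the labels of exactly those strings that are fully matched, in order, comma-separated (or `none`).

i → no match
ii → match
iii → match
iv → match
v → match
vi → no match
vii → no match

ii, iii, iv, v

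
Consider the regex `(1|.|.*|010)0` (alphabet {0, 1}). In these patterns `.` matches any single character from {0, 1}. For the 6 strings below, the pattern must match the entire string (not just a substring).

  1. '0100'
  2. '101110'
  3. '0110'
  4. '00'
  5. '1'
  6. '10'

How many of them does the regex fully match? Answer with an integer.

5

1. '0100' → match
2. '101110' → match
3. '0110' → match
4. '00' → match
5. '1' → no match — must end with '0'
6. '10' → match
Total matched: 5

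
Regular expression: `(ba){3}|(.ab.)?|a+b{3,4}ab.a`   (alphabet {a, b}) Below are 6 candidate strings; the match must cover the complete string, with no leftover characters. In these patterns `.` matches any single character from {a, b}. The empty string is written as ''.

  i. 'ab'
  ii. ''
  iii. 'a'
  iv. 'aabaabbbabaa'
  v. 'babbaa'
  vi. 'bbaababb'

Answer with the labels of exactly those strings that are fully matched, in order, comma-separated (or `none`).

ii

i → no match
ii → match
iii → no match
iv → no match
v → no match
vi → no match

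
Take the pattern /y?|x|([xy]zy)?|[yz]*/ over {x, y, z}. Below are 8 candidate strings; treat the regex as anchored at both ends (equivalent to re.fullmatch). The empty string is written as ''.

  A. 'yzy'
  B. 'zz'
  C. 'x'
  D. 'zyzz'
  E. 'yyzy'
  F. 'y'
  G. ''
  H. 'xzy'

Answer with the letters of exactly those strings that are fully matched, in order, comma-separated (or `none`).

A, B, C, D, E, F, G, H

A → match
B → match
C → match
D → match
E → match
F → match
G → match
H → match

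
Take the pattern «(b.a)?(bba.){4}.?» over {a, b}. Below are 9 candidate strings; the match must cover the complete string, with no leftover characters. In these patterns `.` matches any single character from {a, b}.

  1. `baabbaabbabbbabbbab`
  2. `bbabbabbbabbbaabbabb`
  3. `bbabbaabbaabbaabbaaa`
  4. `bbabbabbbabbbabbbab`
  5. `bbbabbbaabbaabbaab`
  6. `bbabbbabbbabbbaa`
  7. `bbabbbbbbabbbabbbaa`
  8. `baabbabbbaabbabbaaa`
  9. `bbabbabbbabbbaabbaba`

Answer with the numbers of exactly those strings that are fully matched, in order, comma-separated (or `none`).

1, 2, 3, 4, 6, 9

1 → match
2 → match
3 → match
4 → match
5 → no match
6 → match
7 → no match
8 → no match
9 → match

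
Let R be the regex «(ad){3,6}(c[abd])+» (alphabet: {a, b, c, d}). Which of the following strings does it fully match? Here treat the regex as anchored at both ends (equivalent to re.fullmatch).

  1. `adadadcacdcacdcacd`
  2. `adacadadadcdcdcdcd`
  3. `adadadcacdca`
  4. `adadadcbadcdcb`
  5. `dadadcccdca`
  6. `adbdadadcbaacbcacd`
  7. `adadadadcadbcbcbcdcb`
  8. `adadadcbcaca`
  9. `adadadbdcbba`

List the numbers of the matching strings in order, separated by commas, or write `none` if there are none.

1 → match
2 → no match
3 → match
4 → no match
5 → no match — must start with `ad`
6 → no match
7 → no match
8 → match
9 → no match

1, 3, 8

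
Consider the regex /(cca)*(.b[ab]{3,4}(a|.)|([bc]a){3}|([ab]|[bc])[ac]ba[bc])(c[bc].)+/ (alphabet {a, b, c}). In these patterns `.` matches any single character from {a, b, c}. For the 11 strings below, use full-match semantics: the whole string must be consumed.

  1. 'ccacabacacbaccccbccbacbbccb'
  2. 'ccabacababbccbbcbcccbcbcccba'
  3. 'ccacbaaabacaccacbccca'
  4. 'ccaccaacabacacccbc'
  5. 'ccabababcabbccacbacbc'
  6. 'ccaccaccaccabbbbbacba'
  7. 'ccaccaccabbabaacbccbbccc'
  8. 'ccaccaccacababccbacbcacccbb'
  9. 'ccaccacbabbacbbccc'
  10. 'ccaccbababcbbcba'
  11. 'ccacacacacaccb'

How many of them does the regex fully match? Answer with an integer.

1 → match
2 → no match
3 → no match
4 → no match
5 → no match
6 → match
7 → match
8 → no match
9 → match
10 → no match
11 → no match
Total matched: 4

4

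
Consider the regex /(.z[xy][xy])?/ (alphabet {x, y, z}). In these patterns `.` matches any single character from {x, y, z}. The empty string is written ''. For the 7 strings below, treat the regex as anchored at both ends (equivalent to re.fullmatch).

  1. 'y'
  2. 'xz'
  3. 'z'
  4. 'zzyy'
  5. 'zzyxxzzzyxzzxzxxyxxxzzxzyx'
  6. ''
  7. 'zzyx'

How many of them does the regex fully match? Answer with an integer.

3

1 → no match
2 → no match
3 → no match
4 → match
5 → no match
6 → match
7 → match
Total matched: 3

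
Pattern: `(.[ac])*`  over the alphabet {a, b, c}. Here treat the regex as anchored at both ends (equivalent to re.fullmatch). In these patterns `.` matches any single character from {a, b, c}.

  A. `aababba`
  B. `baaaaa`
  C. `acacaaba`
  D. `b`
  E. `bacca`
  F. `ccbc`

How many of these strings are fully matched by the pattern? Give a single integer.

3

A → no match
B → match
C → match
D → no match
E → no match
F → match
Total matched: 3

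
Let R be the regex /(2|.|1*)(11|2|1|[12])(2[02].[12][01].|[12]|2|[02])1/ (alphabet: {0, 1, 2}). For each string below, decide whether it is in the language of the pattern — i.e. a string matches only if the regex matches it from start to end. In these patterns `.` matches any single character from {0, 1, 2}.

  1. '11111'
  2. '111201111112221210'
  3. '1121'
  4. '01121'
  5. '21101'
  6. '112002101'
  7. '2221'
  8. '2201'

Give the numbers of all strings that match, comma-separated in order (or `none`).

1 → match
2 → no match — must end with '1'
3 → match
4 → match
5 → match
6 → match
7 → match
8 → match

1, 3, 4, 5, 6, 7, 8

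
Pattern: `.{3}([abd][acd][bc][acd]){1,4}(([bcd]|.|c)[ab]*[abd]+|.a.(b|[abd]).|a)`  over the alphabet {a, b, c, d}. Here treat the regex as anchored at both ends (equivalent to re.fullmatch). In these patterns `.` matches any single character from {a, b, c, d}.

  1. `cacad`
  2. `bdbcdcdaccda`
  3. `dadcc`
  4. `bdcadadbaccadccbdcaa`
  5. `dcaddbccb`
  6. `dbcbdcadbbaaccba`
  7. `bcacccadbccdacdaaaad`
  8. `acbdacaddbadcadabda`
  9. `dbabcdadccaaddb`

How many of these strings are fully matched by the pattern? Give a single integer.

1

1 → no match
2 → no match
3 → no match
4 → no match
5 → match
6 → no match
7 → no match
8 → no match
9 → no match
Total matched: 1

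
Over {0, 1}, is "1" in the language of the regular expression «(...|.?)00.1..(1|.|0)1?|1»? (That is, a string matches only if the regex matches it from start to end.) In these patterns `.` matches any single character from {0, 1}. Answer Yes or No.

Yes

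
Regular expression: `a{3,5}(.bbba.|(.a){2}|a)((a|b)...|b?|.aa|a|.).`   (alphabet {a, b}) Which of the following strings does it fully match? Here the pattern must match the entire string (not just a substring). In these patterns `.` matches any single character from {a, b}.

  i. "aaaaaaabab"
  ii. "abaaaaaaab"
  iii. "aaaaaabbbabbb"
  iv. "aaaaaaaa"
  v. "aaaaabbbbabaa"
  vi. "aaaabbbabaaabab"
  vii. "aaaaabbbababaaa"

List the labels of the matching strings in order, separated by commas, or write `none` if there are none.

i → match
ii → no match
iii → match
iv → match
v → match
vi → no match
vii → match

i, iii, iv, v, vii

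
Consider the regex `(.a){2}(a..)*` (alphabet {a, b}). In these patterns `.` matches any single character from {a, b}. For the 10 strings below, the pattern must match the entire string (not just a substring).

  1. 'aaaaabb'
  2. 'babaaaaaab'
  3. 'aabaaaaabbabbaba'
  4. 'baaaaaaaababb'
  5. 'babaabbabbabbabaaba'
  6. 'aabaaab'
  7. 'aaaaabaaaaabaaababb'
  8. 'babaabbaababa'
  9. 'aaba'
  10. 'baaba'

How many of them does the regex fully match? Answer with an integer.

1 → match
2 → match
3 → match
4 → match
5 → match
6 → match
7 → match
8 → match
9 → match
10 → no match
Total matched: 9

9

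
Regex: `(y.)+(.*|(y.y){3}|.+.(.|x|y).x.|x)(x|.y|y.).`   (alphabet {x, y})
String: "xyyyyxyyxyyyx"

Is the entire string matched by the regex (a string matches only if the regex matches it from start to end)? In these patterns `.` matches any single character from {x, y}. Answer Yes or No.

No

Every match must start with "y", but "xyyyyxyyxyyyx" does not.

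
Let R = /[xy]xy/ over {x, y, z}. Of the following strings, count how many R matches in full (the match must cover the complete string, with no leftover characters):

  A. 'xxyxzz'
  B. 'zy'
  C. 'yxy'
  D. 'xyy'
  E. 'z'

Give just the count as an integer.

1

A → no match — must end with 'xy'
B → no match — must end with 'xy'
C → match
D → no match — must end with 'xy'
E → no match — must end with 'xy'
Total matched: 1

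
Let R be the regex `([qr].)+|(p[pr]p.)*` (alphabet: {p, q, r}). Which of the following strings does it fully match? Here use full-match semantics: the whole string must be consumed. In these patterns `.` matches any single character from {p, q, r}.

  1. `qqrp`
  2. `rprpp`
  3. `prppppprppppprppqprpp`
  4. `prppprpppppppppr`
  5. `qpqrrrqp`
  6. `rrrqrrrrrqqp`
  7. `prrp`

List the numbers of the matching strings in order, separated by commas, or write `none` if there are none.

1, 4, 5, 6

1 → match
2 → no match
3 → no match
4 → match
5 → match
6 → match
7 → no match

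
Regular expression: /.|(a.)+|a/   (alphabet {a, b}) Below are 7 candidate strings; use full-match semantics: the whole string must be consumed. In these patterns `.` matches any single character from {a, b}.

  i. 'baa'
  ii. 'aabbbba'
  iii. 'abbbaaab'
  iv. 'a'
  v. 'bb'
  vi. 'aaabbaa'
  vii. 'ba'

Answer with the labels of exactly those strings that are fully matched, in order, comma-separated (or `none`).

iv

i → no match
ii → no match
iii → no match
iv → match
v → no match
vi → no match
vii → no match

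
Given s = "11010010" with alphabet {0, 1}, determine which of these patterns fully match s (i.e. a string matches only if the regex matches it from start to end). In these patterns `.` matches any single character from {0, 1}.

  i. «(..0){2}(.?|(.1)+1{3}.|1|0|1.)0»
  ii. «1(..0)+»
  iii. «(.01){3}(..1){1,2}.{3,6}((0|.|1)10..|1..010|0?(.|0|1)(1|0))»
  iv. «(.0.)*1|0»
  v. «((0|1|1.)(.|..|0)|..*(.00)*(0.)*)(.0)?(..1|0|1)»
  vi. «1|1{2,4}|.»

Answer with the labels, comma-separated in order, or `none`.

i → match
ii → no match
iii → no match
iv → no match
v → match
vi → no match

i, v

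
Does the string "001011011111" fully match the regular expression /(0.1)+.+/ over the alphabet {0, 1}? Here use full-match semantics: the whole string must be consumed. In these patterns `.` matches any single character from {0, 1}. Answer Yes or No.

Yes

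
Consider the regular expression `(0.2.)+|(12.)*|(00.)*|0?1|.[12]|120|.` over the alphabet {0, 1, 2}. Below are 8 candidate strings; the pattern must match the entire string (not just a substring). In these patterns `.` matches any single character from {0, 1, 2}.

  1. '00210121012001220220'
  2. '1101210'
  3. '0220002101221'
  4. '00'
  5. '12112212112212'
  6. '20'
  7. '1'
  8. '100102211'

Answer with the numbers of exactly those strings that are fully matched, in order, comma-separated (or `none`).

1 → match
2 → no match
3 → no match
4 → no match
5 → no match
6 → no match
7 → match
8 → no match

1, 7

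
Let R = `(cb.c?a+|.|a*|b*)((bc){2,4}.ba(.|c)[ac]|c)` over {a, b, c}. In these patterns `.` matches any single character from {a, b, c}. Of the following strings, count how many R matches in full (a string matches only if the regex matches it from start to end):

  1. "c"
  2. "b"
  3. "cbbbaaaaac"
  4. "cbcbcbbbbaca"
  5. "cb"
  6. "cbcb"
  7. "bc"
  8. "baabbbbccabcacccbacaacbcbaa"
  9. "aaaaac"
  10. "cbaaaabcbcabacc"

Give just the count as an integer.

4

1 → match
2 → no match
3 → no match
4 → no match
5 → no match
6 → no match
7 → match
8 → no match
9 → match
10 → match
Total matched: 4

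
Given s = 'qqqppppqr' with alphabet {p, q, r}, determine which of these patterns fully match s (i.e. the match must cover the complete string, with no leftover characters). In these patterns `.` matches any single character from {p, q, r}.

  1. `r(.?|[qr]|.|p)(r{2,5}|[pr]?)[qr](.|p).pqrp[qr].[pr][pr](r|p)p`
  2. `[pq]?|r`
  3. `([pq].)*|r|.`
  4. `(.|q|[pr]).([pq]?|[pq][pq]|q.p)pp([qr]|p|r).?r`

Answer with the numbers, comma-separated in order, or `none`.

1 → no match — must start with 'r'
2 → no match
3 → no match
4 → match

4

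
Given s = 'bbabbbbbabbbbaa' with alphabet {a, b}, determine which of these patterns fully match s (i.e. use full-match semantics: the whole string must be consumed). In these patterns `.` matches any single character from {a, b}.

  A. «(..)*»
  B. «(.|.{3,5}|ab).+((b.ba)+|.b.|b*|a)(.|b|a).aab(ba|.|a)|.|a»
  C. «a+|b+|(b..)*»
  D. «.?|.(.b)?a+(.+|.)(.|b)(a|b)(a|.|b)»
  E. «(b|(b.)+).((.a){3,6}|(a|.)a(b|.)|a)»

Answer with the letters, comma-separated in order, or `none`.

A → no match
B → no match
C → match
D → no match
E → no match

C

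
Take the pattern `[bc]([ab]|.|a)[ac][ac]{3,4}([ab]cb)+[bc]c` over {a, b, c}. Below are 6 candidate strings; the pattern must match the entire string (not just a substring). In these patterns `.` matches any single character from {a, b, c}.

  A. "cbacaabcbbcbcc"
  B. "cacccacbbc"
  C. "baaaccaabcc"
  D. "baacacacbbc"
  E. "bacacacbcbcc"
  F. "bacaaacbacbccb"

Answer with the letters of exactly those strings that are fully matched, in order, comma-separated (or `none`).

A, D, E

A → match
B → no match
C → no match
D → match
E → match
F → no match — must end with "c"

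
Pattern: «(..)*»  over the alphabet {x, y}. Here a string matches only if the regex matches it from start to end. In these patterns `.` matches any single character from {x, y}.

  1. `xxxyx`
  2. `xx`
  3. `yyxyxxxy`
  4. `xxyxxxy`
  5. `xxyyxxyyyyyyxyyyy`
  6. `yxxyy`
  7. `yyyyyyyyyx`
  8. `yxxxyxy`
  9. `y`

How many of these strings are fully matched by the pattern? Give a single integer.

3

1 → no match
2 → match
3 → match
4 → no match
5 → no match
6 → no match
7 → match
8 → no match
9 → no match
Total matched: 3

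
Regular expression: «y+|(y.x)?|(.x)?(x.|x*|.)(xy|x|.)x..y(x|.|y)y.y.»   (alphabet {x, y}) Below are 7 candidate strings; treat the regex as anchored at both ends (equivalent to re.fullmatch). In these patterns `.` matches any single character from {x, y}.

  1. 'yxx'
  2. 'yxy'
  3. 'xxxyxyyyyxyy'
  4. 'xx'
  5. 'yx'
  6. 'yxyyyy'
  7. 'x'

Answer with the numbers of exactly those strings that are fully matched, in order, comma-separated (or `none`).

1

1 → match
2 → no match
3 → no match
4 → no match
5 → no match
6 → no match
7 → no match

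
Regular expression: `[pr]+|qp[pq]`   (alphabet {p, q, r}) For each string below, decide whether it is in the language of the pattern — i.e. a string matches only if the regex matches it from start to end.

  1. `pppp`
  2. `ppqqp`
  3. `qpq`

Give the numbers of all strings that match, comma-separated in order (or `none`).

1 → match
2 → no match
3 → match

1, 3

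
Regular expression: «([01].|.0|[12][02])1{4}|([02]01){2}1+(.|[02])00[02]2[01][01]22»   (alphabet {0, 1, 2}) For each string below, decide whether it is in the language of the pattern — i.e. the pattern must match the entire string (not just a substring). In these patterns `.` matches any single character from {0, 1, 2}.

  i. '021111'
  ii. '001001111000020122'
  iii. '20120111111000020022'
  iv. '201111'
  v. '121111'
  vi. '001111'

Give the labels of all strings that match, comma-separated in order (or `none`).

i → match
ii → match
iii → match
iv → match
v → match
vi → match

i, ii, iii, iv, v, vi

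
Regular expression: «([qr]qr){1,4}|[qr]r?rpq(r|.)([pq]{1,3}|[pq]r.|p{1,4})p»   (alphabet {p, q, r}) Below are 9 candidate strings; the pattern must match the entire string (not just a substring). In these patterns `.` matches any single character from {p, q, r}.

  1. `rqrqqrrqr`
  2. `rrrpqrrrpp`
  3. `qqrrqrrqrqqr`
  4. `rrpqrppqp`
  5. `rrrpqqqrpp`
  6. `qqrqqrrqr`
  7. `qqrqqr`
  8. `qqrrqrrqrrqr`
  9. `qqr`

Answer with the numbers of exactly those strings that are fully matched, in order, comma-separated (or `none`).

1 → match
2 → no match
3 → match
4 → match
5 → match
6 → match
7 → match
8 → match
9 → match

1, 3, 4, 5, 6, 7, 8, 9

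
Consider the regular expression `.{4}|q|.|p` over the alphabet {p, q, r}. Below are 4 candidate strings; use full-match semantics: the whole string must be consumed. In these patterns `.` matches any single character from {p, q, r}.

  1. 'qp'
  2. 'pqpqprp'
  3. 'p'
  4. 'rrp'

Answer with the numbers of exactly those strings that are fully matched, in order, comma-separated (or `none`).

1 → no match
2 → no match
3 → match
4 → no match

3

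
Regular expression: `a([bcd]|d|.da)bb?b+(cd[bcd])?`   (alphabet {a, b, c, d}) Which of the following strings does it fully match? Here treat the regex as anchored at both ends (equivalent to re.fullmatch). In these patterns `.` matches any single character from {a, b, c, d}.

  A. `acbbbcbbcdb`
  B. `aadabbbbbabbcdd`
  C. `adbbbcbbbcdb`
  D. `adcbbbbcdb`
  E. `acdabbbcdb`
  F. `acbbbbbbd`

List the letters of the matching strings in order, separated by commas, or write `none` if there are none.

E

A → no match
B → no match
C → no match
D → no match
E → match
F → no match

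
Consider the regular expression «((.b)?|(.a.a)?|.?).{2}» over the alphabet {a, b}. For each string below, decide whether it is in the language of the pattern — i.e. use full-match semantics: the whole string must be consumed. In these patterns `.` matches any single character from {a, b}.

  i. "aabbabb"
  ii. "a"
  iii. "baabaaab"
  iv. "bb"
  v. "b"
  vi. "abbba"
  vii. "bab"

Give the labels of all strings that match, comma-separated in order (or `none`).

iv, vii

i. "aabbabb" → no match
ii. "a" → no match
iii. "baabaaab" → no match
iv. "bb" → match
v. "b" → no match
vi. "abbba" → no match
vii. "bab" → match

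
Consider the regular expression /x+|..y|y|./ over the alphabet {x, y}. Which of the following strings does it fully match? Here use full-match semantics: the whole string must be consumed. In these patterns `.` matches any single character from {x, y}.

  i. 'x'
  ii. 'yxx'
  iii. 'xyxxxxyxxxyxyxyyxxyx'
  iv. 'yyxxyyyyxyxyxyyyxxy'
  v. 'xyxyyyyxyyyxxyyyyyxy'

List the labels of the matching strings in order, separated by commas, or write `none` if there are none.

i

i → match
ii → no match
iii → no match
iv → no match
v → no match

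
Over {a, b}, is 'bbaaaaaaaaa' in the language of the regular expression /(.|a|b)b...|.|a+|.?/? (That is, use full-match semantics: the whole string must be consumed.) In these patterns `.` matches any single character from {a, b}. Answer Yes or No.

No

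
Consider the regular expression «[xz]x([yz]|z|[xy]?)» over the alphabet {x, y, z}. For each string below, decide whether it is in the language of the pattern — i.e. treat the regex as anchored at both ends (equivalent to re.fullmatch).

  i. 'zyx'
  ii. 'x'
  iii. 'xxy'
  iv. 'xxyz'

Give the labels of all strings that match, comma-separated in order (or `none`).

iii

i → no match
ii → no match
iii → match
iv → no match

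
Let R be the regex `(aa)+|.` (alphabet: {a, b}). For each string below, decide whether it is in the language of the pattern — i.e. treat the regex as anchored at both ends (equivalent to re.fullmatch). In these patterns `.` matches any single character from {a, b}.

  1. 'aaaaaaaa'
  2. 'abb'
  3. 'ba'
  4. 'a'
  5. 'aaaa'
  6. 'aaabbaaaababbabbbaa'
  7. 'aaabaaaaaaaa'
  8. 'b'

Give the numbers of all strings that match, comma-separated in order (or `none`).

1 → match
2 → no match
3 → no match
4 → match
5 → match
6 → no match
7 → no match
8 → match

1, 4, 5, 8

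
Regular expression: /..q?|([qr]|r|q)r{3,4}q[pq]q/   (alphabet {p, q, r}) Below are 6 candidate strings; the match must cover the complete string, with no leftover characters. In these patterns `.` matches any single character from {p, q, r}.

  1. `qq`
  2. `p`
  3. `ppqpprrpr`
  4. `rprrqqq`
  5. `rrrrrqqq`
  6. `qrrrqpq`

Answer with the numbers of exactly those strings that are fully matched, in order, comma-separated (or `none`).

1, 5, 6

1. `qq` → match
2. `p` → no match
3. `ppqpprrpr` → no match
4. `rprrqqq` → no match
5. `rrrrrqqq` → match
6. `qrrrqpq` → match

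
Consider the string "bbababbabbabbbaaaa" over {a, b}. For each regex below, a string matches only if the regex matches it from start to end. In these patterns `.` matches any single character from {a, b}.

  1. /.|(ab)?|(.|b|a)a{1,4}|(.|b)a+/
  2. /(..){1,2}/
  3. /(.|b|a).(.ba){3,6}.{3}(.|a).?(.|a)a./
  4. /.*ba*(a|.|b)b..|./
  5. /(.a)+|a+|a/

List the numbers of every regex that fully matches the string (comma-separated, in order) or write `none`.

3

1 → no match
2 → no match
3 → match
4 → no match
5 → no match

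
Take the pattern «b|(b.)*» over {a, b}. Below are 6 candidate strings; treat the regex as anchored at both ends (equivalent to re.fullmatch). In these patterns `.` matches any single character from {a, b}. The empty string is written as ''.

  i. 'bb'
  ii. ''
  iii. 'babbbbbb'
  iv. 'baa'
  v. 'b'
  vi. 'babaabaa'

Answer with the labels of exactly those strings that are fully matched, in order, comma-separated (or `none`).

i, ii, iii, v

i. 'bb' → match
ii. '' → match
iii. 'babbbbbb' → match
iv. 'baa' → no match
v. 'b' → match
vi. 'babaabaa' → no match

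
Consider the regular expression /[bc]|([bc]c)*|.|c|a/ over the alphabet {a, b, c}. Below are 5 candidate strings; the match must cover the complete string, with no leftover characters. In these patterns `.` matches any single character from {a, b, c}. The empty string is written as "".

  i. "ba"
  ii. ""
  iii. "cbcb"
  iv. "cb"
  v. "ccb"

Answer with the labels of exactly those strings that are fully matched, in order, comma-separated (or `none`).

i. "ba" → no match
ii. "" → match
iii. "cbcb" → no match
iv. "cb" → no match
v. "ccb" → no match

ii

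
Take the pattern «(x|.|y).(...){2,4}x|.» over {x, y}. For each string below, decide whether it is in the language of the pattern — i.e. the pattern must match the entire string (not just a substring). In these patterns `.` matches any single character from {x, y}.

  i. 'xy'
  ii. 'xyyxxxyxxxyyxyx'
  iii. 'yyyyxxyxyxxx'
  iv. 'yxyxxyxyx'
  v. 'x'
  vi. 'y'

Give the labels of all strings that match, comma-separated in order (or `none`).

i → no match
ii → match
iii → match
iv → match
v → match
vi → match

ii, iii, iv, v, vi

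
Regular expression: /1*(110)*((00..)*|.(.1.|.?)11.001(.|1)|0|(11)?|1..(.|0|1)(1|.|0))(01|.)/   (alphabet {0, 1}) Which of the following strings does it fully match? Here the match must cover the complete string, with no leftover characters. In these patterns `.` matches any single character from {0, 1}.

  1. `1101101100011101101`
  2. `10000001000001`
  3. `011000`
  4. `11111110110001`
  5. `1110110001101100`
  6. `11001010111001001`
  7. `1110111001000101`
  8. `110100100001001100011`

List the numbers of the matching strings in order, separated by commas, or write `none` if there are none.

2, 4

1 → no match
2 → match
3 → no match
4 → match
5 → no match
6 → no match
7 → no match
8 → no match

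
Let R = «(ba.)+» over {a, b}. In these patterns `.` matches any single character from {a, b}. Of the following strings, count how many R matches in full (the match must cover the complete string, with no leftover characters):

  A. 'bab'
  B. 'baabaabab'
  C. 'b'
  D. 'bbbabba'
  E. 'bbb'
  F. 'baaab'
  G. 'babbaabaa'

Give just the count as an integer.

3

A → match
B → match
C → no match — must start with 'ba'
D → no match — must start with 'ba'
E → no match — must start with 'ba'
F → no match
G → match
Total matched: 3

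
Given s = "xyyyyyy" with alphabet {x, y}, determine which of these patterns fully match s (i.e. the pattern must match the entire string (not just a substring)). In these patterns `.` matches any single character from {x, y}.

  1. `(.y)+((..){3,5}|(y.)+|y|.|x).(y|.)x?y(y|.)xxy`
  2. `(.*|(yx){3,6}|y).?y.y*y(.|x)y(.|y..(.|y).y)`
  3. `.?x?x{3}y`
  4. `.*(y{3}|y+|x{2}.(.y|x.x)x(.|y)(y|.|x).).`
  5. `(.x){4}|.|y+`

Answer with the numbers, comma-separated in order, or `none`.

2, 4

1 → no match — must end with "xxy"
2 → match
3 → no match — must end with "xy"
4 → match
5 → no match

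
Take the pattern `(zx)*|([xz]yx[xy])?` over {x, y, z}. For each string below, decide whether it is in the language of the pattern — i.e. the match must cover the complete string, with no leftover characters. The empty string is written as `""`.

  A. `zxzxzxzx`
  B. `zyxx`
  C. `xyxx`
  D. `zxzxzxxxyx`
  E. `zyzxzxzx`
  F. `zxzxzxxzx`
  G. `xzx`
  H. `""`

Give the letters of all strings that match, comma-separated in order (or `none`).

A. `zxzxzxzx` → match
B. `zyxx` → match
C. `xyxx` → match
D. `zxzxzxxxyx` → no match
E. `zyzxzxzx` → no match
F. `zxzxzxxzx` → no match
G. `xzx` → no match
H. `""` → match

A, B, C, H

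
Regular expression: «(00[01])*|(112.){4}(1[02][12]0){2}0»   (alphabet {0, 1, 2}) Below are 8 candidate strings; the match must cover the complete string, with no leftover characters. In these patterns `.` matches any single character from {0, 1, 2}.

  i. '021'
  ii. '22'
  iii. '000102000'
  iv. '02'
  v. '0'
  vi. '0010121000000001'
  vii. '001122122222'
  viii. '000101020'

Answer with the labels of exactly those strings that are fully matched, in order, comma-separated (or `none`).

i → no match
ii → no match
iii → no match
iv → no match
v → no match
vi → no match
vii → no match
viii → no match

none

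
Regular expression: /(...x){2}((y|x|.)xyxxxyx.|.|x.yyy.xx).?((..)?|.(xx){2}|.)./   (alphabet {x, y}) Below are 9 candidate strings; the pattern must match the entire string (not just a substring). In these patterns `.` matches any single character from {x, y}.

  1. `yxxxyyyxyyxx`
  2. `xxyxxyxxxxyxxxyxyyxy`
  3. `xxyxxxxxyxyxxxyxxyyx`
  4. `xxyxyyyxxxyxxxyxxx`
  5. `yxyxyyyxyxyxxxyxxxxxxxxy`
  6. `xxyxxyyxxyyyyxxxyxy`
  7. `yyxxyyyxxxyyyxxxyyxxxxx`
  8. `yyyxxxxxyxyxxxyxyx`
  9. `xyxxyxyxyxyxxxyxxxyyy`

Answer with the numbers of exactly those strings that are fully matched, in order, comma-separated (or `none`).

1, 2, 3, 4, 5, 6, 7, 8, 9

1 → match
2 → match
3 → match
4 → match
5 → match
6 → match
7 → match
8 → match
9 → match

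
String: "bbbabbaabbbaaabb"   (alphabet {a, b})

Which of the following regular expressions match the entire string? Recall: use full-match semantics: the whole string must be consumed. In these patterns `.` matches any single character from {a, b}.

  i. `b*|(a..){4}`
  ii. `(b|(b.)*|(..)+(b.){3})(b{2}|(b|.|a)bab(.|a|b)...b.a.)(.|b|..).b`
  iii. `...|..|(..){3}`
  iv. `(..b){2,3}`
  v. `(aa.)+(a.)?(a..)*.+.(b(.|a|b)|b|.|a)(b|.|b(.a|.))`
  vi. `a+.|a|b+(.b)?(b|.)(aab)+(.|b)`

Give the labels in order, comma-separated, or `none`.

i → no match
ii → match
iii → no match
iv → no match
v → no match — must start with "aa"
vi → no match

ii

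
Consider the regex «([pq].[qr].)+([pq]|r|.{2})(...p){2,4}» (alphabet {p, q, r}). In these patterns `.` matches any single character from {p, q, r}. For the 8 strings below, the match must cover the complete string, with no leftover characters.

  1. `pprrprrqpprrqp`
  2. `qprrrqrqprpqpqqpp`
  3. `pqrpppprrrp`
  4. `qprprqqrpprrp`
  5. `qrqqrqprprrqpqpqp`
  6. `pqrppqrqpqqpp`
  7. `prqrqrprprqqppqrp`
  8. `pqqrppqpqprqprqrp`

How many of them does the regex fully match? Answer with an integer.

1 → match
2 → match
3 → no match
4 → match
5 → match
6 → match
7 → match
8 → match
Total matched: 7

7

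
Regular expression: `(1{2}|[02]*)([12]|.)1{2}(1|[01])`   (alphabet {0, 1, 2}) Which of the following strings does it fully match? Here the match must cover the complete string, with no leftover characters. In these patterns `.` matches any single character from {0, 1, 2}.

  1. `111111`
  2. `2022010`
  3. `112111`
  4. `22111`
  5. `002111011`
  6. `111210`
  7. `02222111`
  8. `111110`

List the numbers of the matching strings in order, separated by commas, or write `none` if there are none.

1, 3, 4, 7, 8

1. `111111` → match
2. `2022010` → no match
3. `112111` → match
4. `22111` → match
5. `002111011` → no match
6. `111210` → no match
7. `02222111` → match
8. `111110` → match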